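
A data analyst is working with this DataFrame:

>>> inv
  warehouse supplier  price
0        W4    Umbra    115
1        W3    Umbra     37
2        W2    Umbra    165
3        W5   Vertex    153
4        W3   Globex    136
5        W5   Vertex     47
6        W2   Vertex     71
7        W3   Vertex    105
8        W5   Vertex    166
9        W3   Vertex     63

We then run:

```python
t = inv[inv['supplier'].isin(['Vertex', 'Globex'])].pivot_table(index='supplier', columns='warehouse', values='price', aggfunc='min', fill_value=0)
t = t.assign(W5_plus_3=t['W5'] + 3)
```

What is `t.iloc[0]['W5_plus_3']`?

3

filter rows where supplier in ['Vertex', 'Globex']:
  warehouse supplier  price
3        W5   Vertex    153
4        W3   Globex    136
5        W5   Vertex     47
6        W2   Vertex     71
7        W3   Vertex    105
8        W5   Vertex    166
9        W3   Vertex     63
pivot: rows=supplier, cols=warehouse, min(price):
warehouse  W2   W3  W5
supplier              
Globex      0  136   0
Vertex     71   63  47
add column W5_plus_3 = t['W5'] + 3:
warehouse  W2   W3  W5  W5_plus_3
supplier                         
Globex      0  136   0          3
Vertex     71   63  47         50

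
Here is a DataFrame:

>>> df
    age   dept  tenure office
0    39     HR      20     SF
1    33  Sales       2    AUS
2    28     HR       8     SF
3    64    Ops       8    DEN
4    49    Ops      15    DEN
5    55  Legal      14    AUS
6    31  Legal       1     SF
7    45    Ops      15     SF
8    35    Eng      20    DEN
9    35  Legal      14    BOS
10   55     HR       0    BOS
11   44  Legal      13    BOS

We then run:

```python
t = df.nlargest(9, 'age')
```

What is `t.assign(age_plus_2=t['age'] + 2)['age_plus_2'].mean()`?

take 9 rows with largest age:
    age   dept  tenure office
3    64    Ops       8    DEN
5    55  Legal      14    AUS
10   55     HR       0    BOS
4    49    Ops      15    DEN
7    45    Ops      15     SF
11   44  Legal      13    BOS
0    39     HR      20     SF
8    35    Eng      20    DEN
9    35  Legal      14    BOS
add column age_plus_2 = t['age'] + 2:
    age   dept  tenure office  age_plus_2
3    64    Ops       8    DEN          66
5    55  Legal      14    AUS          57
10   55     HR       0    BOS          57
4    49    Ops      15    DEN          51
7    45    Ops      15     SF          47
11   44  Legal      13    BOS          46
0    39     HR      20     SF          41
8    35    Eng      20    DEN          37
9    35  Legal      14    BOS          37
So mean() = 48.7777777778.

48.7777777778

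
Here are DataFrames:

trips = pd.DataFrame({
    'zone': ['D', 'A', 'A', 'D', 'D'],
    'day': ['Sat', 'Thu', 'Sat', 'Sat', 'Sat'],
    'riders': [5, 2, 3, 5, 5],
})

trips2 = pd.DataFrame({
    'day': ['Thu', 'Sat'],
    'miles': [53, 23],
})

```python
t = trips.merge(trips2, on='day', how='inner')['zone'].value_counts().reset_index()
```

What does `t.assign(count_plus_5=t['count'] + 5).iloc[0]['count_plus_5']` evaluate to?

merge on 'day' (how='inner') → 5 rows:
  zone  day  riders  miles
0    D  Sat       5     23
1    A  Thu       2     53
2    A  Sat       3     23
3    D  Sat       5     23
4    D  Sat       5     23
value_counts of zone:
zone
D    3
A    2
Name: count, dtype: int64
reset_index():
  zone  count
0    D      3
1    A      2
add column count_plus_5 = t['count'] + 5:
  zone  count  count_plus_5
0    D      3             8
1    A      2             7
Hence 8.

8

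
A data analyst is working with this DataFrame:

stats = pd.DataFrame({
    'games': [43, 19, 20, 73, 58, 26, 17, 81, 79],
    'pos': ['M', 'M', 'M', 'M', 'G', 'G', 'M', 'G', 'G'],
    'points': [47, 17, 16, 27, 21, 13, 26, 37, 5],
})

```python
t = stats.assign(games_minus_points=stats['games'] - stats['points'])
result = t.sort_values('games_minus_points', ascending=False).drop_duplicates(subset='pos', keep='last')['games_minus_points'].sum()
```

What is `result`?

add column games_minus_points = stats['games'] - stats['points']:
   games pos  points  games_minus_points
0     43   M      47                  -4
1     19   M      17                   2
2     20   M      16                   4
3     73   M      27                  46
4     58   G      21                  37
5     26   G      13                  13
6     17   M      26                  -9
7     81   G      37                  44
8     79   G       5                  74
sort by games_minus_points descending:
   games pos  points  games_minus_points
8     79   G       5                  74
3     73   M      27                  46
7     81   G      37                  44
4     58   G      21                  37
5     26   G      13                  13
2     20   M      16                   4
1     19   M      17                   2
0     43   M      47                  -4
6     17   M      26                  -9
drop duplicate pos (keep=last):
   games pos  points  games_minus_points
5     26   G      13                  13
6     17   M      26                  -9
Finally, sum of column 'games_minus_points' = 4.

4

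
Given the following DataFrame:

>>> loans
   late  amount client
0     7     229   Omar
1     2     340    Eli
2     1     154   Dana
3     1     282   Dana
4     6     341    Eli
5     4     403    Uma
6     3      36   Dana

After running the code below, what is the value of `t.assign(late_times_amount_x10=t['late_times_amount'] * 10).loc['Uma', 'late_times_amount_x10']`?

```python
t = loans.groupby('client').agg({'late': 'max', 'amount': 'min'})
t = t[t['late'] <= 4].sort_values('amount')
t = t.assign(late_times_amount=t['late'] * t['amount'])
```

16120

group by client: max(late), min(amount):
        late  amount
client              
Dana       3      36
Eli        6     340
Omar       7     229
Uma        4     403
filter rows where late <= 4:
        late  amount
client              
Dana       3      36
Uma        4     403
sort by amount:
        late  amount
client              
Dana       3      36
Uma        4     403
add column late_times_amount = t['late'] * t['amount']:
        late  amount  late_times_amount
client                                 
Dana       3      36                108
Uma        4     403               1612
add column late_times_amount_x10 = t['late_times_amount'] * 10:
        late  amount  late_times_amount  late_times_amount_x10
client                                                        
Dana       3      36                108                   1080
Uma        4     403               1612                  16120
Then the value at row 'Uma', column 'late_times_amount_x10': 16120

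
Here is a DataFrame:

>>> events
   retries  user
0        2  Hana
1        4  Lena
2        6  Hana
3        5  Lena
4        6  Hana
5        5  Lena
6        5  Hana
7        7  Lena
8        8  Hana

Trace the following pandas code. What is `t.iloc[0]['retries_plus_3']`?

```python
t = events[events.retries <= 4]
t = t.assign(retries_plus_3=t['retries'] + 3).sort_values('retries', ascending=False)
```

filter rows where retries <= 4:
   retries  user
0        2  Hana
1        4  Lena
add column retries_plus_3 = t['retries'] + 3:
   retries  user  retries_plus_3
0        2  Hana               5
1        4  Lena               7
sort by retries descending:
   retries  user  retries_plus_3
1        4  Lena               7
0        2  Hana               5
Finally, value at position 0, column 'retries_plus_3' = 7.

7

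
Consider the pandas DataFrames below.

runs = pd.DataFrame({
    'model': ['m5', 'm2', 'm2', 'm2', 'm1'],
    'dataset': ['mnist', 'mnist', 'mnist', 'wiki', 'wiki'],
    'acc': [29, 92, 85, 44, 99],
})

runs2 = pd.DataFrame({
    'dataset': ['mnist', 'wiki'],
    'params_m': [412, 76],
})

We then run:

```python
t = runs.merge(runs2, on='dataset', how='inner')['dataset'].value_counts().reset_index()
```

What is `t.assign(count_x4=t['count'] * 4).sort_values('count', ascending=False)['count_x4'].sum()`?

merge on 'dataset' (how='inner') → 5 rows:
  model dataset  acc  params_m
0    m5   mnist   29       412
1    m2   mnist   92       412
2    m2   mnist   85       412
3    m2    wiki   44        76
4    m1    wiki   99        76
value_counts of dataset:
dataset
mnist    3
wiki     2
Name: count, dtype: int64
reset_index():
  dataset  count
0   mnist      3
1    wiki      2
add column count_x4 = t['count'] * 4:
  dataset  count  count_x4
0   mnist      3        12
1    wiki      2         8
sort by count descending:
  dataset  count  count_x4
0   mnist      3        12
1    wiki      2         8
The sum of column 'count_x4' is 20.

20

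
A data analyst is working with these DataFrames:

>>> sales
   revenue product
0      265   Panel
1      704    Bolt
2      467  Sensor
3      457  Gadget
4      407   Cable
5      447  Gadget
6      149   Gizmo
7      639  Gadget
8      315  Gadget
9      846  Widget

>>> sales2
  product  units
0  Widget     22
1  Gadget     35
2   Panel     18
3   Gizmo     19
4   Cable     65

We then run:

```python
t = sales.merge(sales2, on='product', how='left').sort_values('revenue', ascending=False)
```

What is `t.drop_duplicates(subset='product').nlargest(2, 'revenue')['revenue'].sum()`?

1550

merge on 'product' (how='left') → 10 rows:
   revenue product  units
0      265   Panel   18.0
1      704    Bolt    NaN
2      467  Sensor    NaN
3      457  Gadget   35.0
4      407   Cable   65.0
5      447  Gadget   35.0
6      149   Gizmo   19.0
7      639  Gadget   35.0
8      315  Gadget   35.0
9      846  Widget   22.0
sort by revenue descending:
   revenue product  units
9      846  Widget   22.0
1      704    Bolt    NaN
7      639  Gadget   35.0
2      467  Sensor    NaN
3      457  Gadget   35.0
5      447  Gadget   35.0
4      407   Cable   65.0
8      315  Gadget   35.0
0      265   Panel   18.0
6      149   Gizmo   19.0
drop duplicate product (keep=first):
   revenue product  units
9      846  Widget   22.0
1      704    Bolt    NaN
7      639  Gadget   35.0
2      467  Sensor    NaN
4      407   Cable   65.0
0      265   Panel   18.0
6      149   Gizmo   19.0
take 2 rows with largest revenue:
   revenue product  units
9      846  Widget   22.0
1      704    Bolt    NaN
The sum of column 'revenue' is 1550.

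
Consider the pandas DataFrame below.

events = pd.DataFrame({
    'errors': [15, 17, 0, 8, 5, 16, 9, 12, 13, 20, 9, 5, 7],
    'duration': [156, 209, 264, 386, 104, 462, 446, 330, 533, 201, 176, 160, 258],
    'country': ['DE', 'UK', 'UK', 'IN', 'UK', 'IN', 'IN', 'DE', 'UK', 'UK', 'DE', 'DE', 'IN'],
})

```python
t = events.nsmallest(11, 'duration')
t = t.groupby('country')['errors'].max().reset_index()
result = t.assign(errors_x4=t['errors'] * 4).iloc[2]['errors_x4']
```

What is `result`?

80

take 11 rows with smallest duration:
    errors  duration country
4        5       104      UK
0       15       156      DE
11       5       160      DE
10       9       176      DE
9       20       201      UK
1       17       209      UK
12       7       258      IN
2        0       264      UK
7       12       330      DE
3        8       386      IN
6        9       446      IN
group by country, max of errors:
country
DE    15
IN     9
UK    20
Name: errors, dtype: int64
reset_index():
  country  errors
0      DE      15
1      IN       9
2      UK      20
add column errors_x4 = t['errors'] * 4:
  country  errors  errors_x4
0      DE      15         60
1      IN       9         36
2      UK      20         80
Then the value at position 2, column 'errors_x4': 80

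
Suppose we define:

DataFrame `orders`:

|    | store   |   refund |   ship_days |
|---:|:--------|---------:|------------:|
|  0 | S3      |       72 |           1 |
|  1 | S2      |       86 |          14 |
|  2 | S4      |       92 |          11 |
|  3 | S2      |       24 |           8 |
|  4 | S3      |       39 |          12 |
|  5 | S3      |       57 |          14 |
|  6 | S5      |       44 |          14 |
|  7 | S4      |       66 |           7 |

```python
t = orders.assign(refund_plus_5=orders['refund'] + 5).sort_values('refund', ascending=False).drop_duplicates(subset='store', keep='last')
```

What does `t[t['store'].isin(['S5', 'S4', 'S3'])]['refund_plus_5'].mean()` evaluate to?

54.6666666667

add column refund_plus_5 = orders['refund'] + 5:
  store  refund  ship_days  refund_plus_5
0    S3      72          1             77
1    S2      86         14             91
2    S4      92         11             97
3    S2      24          8             29
4    S3      39         12             44
5    S3      57         14             62
6    S5      44         14             49
7    S4      66          7             71
sort by refund descending:
  store  refund  ship_days  refund_plus_5
2    S4      92         11             97
1    S2      86         14             91
0    S3      72          1             77
7    S4      66          7             71
5    S3      57         14             62
6    S5      44         14             49
4    S3      39         12             44
3    S2      24          8             29
drop duplicate store (keep=last):
  store  refund  ship_days  refund_plus_5
7    S4      66          7             71
6    S5      44         14             49
4    S3      39         12             44
3    S2      24          8             29
filter rows where store in ['S5', 'S4', 'S3']:
  store  refund  ship_days  refund_plus_5
7    S4      66          7             71
6    S5      44         14             49
4    S3      39         12             44
Reading off the mean of column 'refund_plus_5', we get 54.6666666667.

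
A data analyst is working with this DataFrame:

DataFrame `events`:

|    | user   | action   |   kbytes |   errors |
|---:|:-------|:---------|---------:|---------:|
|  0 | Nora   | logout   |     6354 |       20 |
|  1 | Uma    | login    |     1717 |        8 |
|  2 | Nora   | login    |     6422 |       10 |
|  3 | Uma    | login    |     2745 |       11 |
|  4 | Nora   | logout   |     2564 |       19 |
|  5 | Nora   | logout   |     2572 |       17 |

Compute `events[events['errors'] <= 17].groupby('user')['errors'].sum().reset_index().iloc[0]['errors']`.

27

filter rows where errors <= 17:
   user  action  kbytes  errors
1   Uma   login    1717       8
2  Nora   login    6422      10
3   Uma   login    2745      11
5  Nora  logout    2572      17
group by user, sum of errors:
user
Nora    27
Uma     19
Name: errors, dtype: int64
reset_index():
   user  errors
0  Nora      27
1   Uma      19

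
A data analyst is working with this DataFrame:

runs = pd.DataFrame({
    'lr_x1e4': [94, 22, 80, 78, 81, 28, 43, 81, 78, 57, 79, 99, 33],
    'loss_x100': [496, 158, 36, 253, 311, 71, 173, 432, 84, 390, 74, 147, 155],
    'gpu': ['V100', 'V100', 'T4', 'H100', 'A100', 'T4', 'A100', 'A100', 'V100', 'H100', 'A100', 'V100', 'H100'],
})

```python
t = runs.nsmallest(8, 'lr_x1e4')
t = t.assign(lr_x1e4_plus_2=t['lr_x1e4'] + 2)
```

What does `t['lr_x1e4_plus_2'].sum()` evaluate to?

take 8 rows with smallest lr_x1e4:
    lr_x1e4  loss_x100   gpu
1        22        158  V100
5        28         71    T4
12       33        155  H100
6        43        173  A100
9        57        390  H100
3        78        253  H100
8        78         84  V100
10       79         74  A100
add column lr_x1e4_plus_2 = t['lr_x1e4'] + 2:
    lr_x1e4  loss_x100   gpu  lr_x1e4_plus_2
1        22        158  V100              24
5        28         71    T4              30
12       33        155  H100              35
6        43        173  A100              45
9        57        390  H100              59
3        78        253  H100              80
8        78         84  V100              80
10       79         74  A100              81
So sum() = 434.

434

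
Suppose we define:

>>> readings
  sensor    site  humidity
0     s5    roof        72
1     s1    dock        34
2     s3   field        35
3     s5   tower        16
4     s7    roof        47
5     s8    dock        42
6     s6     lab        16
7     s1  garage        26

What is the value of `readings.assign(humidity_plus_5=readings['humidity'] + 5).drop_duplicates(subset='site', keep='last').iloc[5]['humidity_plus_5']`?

31

add column humidity_plus_5 = readings['humidity'] + 5:
  sensor    site  humidity  humidity_plus_5
0     s5    roof        72               77
1     s1    dock        34               39
2     s3   field        35               40
3     s5   tower        16               21
4     s7    roof        47               52
5     s8    dock        42               47
6     s6     lab        16               21
7     s1  garage        26               31
drop duplicate site (keep=last):
  sensor    site  humidity  humidity_plus_5
2     s3   field        35               40
3     s5   tower        16               21
4     s7    roof        47               52
5     s8    dock        42               47
6     s6     lab        16               21
7     s1  garage        26               31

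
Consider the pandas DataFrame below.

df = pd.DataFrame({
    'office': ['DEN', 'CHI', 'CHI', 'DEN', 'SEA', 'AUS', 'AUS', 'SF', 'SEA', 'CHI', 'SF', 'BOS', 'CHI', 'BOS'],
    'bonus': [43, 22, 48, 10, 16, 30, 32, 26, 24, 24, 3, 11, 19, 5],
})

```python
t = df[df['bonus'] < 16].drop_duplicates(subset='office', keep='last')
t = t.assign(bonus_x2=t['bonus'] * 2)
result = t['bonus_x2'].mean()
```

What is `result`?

filter rows where bonus < 16:
   office  bonus
3     DEN     10
10     SF      3
11    BOS     11
13    BOS      5
drop duplicate office (keep=last):
   office  bonus
3     DEN     10
10     SF      3
13    BOS      5
add column bonus_x2 = t['bonus'] * 2:
   office  bonus  bonus_x2
3     DEN     10        20
10     SF      3         6
13    BOS      5        10
mean of column 'bonus_x2' → 12.0

12.0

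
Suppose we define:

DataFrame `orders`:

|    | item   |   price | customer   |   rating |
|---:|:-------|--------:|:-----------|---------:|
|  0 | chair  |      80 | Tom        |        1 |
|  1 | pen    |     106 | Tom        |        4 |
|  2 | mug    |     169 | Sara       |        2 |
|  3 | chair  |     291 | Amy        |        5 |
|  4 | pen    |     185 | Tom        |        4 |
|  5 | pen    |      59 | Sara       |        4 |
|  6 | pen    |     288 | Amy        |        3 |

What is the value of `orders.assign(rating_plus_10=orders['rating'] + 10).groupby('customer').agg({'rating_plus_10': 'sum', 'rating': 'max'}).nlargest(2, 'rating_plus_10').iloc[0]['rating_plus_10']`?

add column rating_plus_10 = orders['rating'] + 10:
    item  price customer  rating  rating_plus_10
0  chair     80      Tom       1              11
1    pen    106      Tom       4              14
2    mug    169     Sara       2              12
3  chair    291      Amy       5              15
4    pen    185      Tom       4              14
5    pen     59     Sara       4              14
6    pen    288      Amy       3              13
group by customer: sum(rating_plus_10), max(rating):
          rating_plus_10  rating
customer                        
Amy                   28       5
Sara                  26       4
Tom                   39       4
take 2 rows with largest rating_plus_10:
          rating_plus_10  rating
customer                        
Tom                   39       4
Amy                   28       5

39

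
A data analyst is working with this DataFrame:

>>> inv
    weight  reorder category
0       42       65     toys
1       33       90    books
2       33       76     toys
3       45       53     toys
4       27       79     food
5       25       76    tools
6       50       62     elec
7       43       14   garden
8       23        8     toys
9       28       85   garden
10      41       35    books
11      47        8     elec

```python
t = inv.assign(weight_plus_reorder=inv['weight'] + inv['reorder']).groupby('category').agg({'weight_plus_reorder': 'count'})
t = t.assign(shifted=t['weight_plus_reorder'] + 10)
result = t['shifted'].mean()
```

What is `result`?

add column weight_plus_reorder = inv['weight'] + inv['reorder']:
    weight  reorder category  weight_plus_reorder
0       42       65     toys                  107
1       33       90    books                  123
2       33       76     toys                  109
3       45       53     toys                   98
4       27       79     food                  106
5       25       76    tools                  101
6       50       62     elec                  112
7       43       14   garden                   57
8       23        8     toys                   31
9       28       85   garden                  113
10      41       35    books                   76
11      47        8     elec                   55
group by category, count of weight_plus_reorder:
          weight_plus_reorder
category                     
books                       2
elec                        2
food                        1
garden                      2
tools                       1
toys                        4
add column shifted = t['weight_plus_reorder'] + 10:
          weight_plus_reorder  shifted
category                              
books                       2       12
elec                        2       12
food                        1       11
garden                      2       12
tools                       1       11
toys                        4       14
Then the mean of column 'shifted': 12.0

12.0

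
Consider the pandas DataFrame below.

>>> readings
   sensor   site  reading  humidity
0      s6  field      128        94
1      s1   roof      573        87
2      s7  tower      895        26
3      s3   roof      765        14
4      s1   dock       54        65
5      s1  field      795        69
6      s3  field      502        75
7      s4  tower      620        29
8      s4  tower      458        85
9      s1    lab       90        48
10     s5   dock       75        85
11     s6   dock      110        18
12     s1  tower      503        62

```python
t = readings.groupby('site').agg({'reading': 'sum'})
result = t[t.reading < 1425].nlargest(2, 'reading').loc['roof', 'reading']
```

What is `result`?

group by site, sum of reading:
       reading
site          
dock       239
field     1425
lab         90
roof      1338
tower     2476
filter rows where reading < 1425:
      reading
site         
dock      239
lab        90
roof     1338
take 2 rows with largest reading:
      reading
site         
roof     1338
dock      239

1338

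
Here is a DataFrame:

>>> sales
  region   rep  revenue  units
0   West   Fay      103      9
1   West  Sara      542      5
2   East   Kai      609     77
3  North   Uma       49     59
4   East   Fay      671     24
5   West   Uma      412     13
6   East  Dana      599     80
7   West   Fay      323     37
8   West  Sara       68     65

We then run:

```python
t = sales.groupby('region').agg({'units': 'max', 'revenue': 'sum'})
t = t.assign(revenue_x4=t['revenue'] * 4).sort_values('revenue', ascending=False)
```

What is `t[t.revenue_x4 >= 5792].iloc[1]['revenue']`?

1448

group by region: max(units), sum(revenue):
        units  revenue
region                
East       80     1879
North      59       49
West       65     1448
add column revenue_x4 = t['revenue'] * 4:
        units  revenue  revenue_x4
region                            
East       80     1879        7516
North      59       49         196
West       65     1448        5792
sort by revenue descending:
        units  revenue  revenue_x4
region                            
East       80     1879        7516
West       65     1448        5792
North      59       49         196
filter rows where revenue_x4 >= 5792:
        units  revenue  revenue_x4
region                            
East       80     1879        7516
West       65     1448        5792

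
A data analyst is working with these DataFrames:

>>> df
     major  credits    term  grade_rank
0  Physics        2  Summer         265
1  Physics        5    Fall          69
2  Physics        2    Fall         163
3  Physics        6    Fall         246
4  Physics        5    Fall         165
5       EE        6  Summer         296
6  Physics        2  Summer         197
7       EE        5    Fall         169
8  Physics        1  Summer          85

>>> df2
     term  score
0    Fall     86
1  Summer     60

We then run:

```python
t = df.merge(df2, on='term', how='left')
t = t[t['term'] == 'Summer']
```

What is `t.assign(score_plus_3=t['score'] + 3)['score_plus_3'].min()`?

merge on 'term' (how='left') → 9 rows:
     major  credits    term  grade_rank  score
0  Physics        2  Summer         265     60
1  Physics        5    Fall          69     86
2  Physics        2    Fall         163     86
3  Physics        6    Fall         246     86
4  Physics        5    Fall         165     86
5       EE        6  Summer         296     60
6  Physics        2  Summer         197     60
7       EE        5    Fall         169     86
8  Physics        1  Summer          85     60
filter rows where term == 'Summer':
     major  credits    term  grade_rank  score
0  Physics        2  Summer         265     60
5       EE        6  Summer         296     60
6  Physics        2  Summer         197     60
8  Physics        1  Summer          85     60
add column score_plus_3 = t['score'] + 3:
     major  credits    term  grade_rank  score  score_plus_3
0  Physics        2  Summer         265     60            63
5       EE        6  Summer         296     60            63
6  Physics        2  Summer         197     60            63
8  Physics        1  Summer          85     60            63

63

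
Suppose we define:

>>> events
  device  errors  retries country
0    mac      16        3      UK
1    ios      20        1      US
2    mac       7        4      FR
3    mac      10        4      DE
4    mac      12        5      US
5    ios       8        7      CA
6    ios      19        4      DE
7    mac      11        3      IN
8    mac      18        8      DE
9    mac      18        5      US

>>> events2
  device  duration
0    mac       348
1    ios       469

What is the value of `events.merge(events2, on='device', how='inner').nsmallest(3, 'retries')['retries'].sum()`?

merge on 'device' (how='inner') → 10 rows:
  device  errors  retries country  duration
0    mac      16        3      UK       348
1    ios      20        1      US       469
2    mac       7        4      FR       348
3    mac      10        4      DE       348
4    mac      12        5      US       348
5    ios       8        7      CA       469
6    ios      19        4      DE       469
7    mac      11        3      IN       348
8    mac      18        8      DE       348
9    mac      18        5      US       348
take 3 rows with smallest retries:
  device  errors  retries country  duration
1    ios      20        1      US       469
0    mac      16        3      UK       348
7    mac      11        3      IN       348

7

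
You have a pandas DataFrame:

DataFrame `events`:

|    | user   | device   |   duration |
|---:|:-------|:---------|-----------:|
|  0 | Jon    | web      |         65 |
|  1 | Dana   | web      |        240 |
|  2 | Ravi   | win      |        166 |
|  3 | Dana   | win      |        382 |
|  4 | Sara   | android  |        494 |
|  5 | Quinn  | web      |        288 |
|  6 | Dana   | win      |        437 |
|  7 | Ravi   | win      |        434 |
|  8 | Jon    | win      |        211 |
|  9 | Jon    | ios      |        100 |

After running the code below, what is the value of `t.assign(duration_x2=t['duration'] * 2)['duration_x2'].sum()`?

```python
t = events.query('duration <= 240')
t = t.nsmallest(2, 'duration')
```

filter rows where duration <= 240:
   user device  duration
0   Jon    web        65
1  Dana    web       240
2  Ravi    win       166
8   Jon    win       211
9   Jon    ios       100
take 2 rows with smallest duration:
  user device  duration
0  Jon    web        65
9  Jon    ios       100
add column duration_x2 = t['duration'] * 2:
  user device  duration  duration_x2
0  Jon    web        65          130
9  Jon    ios       100          200
sum of column 'duration_x2' → 330

330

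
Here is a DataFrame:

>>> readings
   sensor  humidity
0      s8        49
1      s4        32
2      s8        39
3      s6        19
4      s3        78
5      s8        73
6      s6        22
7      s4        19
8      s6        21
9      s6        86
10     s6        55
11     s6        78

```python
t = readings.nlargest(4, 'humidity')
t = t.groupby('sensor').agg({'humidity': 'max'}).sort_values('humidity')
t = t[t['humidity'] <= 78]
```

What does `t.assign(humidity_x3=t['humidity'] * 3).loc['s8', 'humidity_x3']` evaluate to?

219

take 4 rows with largest humidity:
   sensor  humidity
9      s6        86
4      s3        78
11     s6        78
5      s8        73
group by sensor, max of humidity:
        humidity
sensor          
s3            78
s6            86
s8            73
sort by humidity:
        humidity
sensor          
s8            73
s3            78
s6            86
filter rows where humidity <= 78:
        humidity
sensor          
s8            73
s3            78
add column humidity_x3 = t['humidity'] * 3:
        humidity  humidity_x3
sensor                       
s8            73          219
s3            78          234
value at row 's8', column 'humidity_x3' → 219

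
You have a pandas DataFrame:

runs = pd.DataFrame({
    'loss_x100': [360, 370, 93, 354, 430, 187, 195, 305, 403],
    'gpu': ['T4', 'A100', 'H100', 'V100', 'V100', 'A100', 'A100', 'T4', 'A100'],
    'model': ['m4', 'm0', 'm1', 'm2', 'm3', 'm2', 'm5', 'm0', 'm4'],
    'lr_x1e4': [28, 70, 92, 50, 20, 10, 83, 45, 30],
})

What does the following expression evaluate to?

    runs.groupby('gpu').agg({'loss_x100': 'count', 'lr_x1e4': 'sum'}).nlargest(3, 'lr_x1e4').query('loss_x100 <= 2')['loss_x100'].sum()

3

group by gpu: count(loss_x100), sum(lr_x1e4):
      loss_x100  lr_x1e4
gpu                     
A100          4      193
H100          1       92
T4            2       73
V100          2       70
take 3 rows with largest lr_x1e4:
      loss_x100  lr_x1e4
gpu                     
A100          4      193
H100          1       92
T4            2       73
filter rows where loss_x100 <= 2:
      loss_x100  lr_x1e4
gpu                     
H100          1       92
T4            2       73
Then the sum of column 'loss_x100': 3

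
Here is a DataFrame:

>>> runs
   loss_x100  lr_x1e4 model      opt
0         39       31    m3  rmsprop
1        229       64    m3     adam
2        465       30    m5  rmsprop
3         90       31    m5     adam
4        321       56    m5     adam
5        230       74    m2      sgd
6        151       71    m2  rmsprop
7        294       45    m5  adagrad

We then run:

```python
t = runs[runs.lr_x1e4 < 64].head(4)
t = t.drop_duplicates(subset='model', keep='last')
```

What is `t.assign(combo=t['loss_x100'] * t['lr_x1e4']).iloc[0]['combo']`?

filter rows where lr_x1e4 < 64:
   loss_x100  lr_x1e4 model      opt
0         39       31    m3  rmsprop
2        465       30    m5  rmsprop
3         90       31    m5     adam
4        321       56    m5     adam
7        294       45    m5  adagrad
take first 4 rows:
   loss_x100  lr_x1e4 model      opt
0         39       31    m3  rmsprop
2        465       30    m5  rmsprop
3         90       31    m5     adam
4        321       56    m5     adam
drop duplicate model (keep=last):
   loss_x100  lr_x1e4 model      opt
0         39       31    m3  rmsprop
4        321       56    m5     adam
add column combo = t['loss_x100'] * t['lr_x1e4']:
   loss_x100  lr_x1e4 model      opt  combo
0         39       31    m3  rmsprop   1209
4        321       56    m5     adam  17976

1209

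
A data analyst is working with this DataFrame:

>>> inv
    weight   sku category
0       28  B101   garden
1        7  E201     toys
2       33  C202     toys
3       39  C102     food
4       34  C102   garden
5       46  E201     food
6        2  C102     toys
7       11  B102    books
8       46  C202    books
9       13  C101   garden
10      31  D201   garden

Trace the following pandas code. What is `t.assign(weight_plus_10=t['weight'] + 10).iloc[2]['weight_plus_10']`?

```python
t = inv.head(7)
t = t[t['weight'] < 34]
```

take first 7 rows:
   weight   sku category
0      28  B101   garden
1       7  E201     toys
2      33  C202     toys
3      39  C102     food
4      34  C102   garden
5      46  E201     food
6       2  C102     toys
filter rows where weight < 34:
   weight   sku category
0      28  B101   garden
1       7  E201     toys
2      33  C202     toys
6       2  C102     toys
add column weight_plus_10 = t['weight'] + 10:
   weight   sku category  weight_plus_10
0      28  B101   garden              38
1       7  E201     toys              17
2      33  C202     toys              43
6       2  C102     toys              12
The value at position 2, column 'weight_plus_10' is 43.

43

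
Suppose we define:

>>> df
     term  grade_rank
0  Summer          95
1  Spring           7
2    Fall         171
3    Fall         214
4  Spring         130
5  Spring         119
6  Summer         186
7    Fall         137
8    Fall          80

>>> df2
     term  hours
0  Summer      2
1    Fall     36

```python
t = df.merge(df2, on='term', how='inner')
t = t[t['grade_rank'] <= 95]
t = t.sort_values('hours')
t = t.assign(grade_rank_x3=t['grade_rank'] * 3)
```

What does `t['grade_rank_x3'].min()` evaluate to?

240

merge on 'term' (how='inner') → 6 rows:
     term  grade_rank  hours
0  Summer          95      2
1    Fall         171     36
2    Fall         214     36
3  Summer         186      2
4    Fall         137     36
5    Fall          80     36
filter rows where grade_rank <= 95:
     term  grade_rank  hours
0  Summer          95      2
5    Fall          80     36
sort by hours:
     term  grade_rank  hours
0  Summer          95      2
5    Fall          80     36
add column grade_rank_x3 = t['grade_rank'] * 3:
     term  grade_rank  hours  grade_rank_x3
0  Summer          95      2            285
5    Fall          80     36            240
The min of column 'grade_rank_x3' is 240.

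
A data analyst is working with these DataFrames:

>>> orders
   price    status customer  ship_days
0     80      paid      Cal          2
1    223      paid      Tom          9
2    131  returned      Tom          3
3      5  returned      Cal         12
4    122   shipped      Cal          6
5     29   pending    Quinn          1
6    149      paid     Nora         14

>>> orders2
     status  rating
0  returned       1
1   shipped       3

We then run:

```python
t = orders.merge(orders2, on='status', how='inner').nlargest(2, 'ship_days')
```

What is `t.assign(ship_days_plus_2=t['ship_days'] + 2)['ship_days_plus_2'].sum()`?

22

merge on 'status' (how='inner') → 3 rows:
   price    status customer  ship_days  rating
0    131  returned      Tom          3       1
1      5  returned      Cal         12       1
2    122   shipped      Cal          6       3
take 2 rows with largest ship_days:
   price    status customer  ship_days  rating
1      5  returned      Cal         12       1
2    122   shipped      Cal          6       3
add column ship_days_plus_2 = t['ship_days'] + 2:
   price    status customer  ship_days  rating  ship_days_plus_2
1      5  returned      Cal         12       1                14
2    122   shipped      Cal          6       3                 8
sum of column 'ship_days_plus_2' → 22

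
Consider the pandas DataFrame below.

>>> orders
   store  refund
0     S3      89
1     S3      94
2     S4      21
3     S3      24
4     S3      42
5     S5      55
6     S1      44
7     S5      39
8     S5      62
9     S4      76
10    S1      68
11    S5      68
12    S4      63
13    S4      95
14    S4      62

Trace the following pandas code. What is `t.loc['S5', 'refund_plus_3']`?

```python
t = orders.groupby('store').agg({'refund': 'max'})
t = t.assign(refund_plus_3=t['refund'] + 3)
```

71

group by store, max of refund:
       refund
store        
S1         68
S3         94
S4         95
S5         68
add column refund_plus_3 = t['refund'] + 3:
       refund  refund_plus_3
store                       
S1         68             71
S3         94             97
S4         95             98
S5         68             71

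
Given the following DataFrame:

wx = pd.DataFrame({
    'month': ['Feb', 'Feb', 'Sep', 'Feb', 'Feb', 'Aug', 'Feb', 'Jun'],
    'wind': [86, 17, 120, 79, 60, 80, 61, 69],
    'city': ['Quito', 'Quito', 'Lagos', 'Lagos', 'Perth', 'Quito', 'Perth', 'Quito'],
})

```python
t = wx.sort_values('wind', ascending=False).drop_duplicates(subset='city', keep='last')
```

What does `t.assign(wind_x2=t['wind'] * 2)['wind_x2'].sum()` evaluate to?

sort by wind descending:
  month  wind   city
2   Sep   120  Lagos
0   Feb    86  Quito
5   Aug    80  Quito
3   Feb    79  Lagos
7   Jun    69  Quito
6   Feb    61  Perth
4   Feb    60  Perth
1   Feb    17  Quito
drop duplicate city (keep=last):
  month  wind   city
3   Feb    79  Lagos
4   Feb    60  Perth
1   Feb    17  Quito
add column wind_x2 = t['wind'] * 2:
  month  wind   city  wind_x2
3   Feb    79  Lagos      158
4   Feb    60  Perth      120
1   Feb    17  Quito       34
Finally, sum of column 'wind_x2' = 312.

312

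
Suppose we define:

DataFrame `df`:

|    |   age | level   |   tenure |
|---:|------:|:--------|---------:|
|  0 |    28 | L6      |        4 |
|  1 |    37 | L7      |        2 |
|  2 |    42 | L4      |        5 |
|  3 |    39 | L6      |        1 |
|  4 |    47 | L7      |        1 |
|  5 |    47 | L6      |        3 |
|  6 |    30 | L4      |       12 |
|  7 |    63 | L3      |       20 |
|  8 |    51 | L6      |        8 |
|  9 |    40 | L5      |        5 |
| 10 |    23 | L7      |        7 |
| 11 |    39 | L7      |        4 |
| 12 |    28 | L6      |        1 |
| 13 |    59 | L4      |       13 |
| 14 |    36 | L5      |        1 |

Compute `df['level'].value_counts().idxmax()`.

value_counts of level:
level
L6    5
L7    4
L4    3
L5    2
L3    1
Name: count, dtype: int64

L6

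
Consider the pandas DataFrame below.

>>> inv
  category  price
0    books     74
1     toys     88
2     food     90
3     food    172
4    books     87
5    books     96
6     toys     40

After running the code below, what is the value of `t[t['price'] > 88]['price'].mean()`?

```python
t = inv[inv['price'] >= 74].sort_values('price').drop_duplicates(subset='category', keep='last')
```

filter rows where price >= 74:
  category  price
0    books     74
1     toys     88
2     food     90
3     food    172
4    books     87
5    books     96
sort by price:
  category  price
0    books     74
4    books     87
1     toys     88
2     food     90
5    books     96
3     food    172
drop duplicate category (keep=last):
  category  price
1     toys     88
5    books     96
3     food    172
filter rows where price > 88:
  category  price
5    books     96
3     food    172
Then the mean of column 'price': 134.0

134.0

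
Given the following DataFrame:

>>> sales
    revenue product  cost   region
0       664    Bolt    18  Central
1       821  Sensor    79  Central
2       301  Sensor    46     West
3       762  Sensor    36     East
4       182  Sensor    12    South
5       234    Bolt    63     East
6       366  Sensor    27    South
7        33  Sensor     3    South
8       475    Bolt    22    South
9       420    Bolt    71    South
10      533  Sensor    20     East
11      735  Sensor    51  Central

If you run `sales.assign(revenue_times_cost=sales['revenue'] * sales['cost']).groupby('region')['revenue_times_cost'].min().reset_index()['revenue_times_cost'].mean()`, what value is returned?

add column revenue_times_cost = sales['revenue'] * sales['cost']:
    revenue product  cost   region  revenue_times_cost
0       664    Bolt    18  Central               11952
1       821  Sensor    79  Central               64859
2       301  Sensor    46     West               13846
3       762  Sensor    36     East               27432
4       182  Sensor    12    South                2184
5       234    Bolt    63     East               14742
6       366  Sensor    27    South                9882
7        33  Sensor     3    South                  99
8       475    Bolt    22    South               10450
9       420    Bolt    71    South               29820
10      533  Sensor    20     East               10660
11      735  Sensor    51  Central               37485
group by region, min of revenue_times_cost:
region
Central    11952
East       10660
South         99
West       13846
Name: revenue_times_cost, dtype: int64
reset_index():
    region  revenue_times_cost
0  Central               11952
1     East               10660
2    South                  99
3     West               13846
Hence 9139.25.

9139.25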